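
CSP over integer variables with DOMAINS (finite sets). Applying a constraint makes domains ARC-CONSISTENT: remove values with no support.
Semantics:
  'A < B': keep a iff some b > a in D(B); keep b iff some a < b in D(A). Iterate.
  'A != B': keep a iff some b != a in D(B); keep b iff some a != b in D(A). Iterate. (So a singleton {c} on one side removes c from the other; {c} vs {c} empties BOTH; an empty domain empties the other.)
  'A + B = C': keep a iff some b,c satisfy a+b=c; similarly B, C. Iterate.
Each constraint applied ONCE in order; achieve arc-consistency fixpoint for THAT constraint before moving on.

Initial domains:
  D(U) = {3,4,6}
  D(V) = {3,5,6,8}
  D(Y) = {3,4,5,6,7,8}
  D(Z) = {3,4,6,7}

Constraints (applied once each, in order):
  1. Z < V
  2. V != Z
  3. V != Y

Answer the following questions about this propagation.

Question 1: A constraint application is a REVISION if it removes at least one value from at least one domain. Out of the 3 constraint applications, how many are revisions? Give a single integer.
Answer: 1

Derivation:
Constraint 1 (Z < V) on D(Z)={3,4,6,7} D(V)={3,5,6,8}: V {3,5,6,8}->{5,6,8} => REVISION
Constraint 2 (V != Z) on D(V)={5,6,8} D(Z)={3,4,6,7}: no change => not a revision
Constraint 3 (V != Y) on D(V)={5,6,8} D(Y)={3,4,5,6,7,8}: no change => not a revision
Total revisions = 1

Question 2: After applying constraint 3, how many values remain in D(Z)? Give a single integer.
Answer: 4

Derivation:
Constraint 1 (Z < V) on D(Z)={3,4,6,7} D(V)={3,5,6,8}: V {3,5,6,8}->{5,6,8}
Constraint 2 (V != Z) on D(V)={5,6,8} D(Z)={3,4,6,7}: no change
Constraint 3 (V != Y) on D(V)={5,6,8} D(Y)={3,4,5,6,7,8}: no change
So after constraint 3: D(Z)={3,4,6,7}, size = 4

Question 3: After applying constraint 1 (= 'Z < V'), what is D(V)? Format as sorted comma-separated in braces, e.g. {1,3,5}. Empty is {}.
Answer: {5,6,8}

Derivation:
Constraint 1 (Z < V) on D(Z)={3,4,6,7} D(V)={3,5,6,8}: V {3,5,6,8}->{5,6,8}
So after constraint 1: D(V) = {5,6,8}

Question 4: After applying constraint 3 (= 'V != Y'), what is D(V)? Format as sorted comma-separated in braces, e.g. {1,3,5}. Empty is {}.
Constraint 1 (Z < V) on D(Z)={3,4,6,7} D(V)={3,5,6,8}: V {3,5,6,8}->{5,6,8}
Constraint 2 (V != Z) on D(V)={5,6,8} D(Z)={3,4,6,7}: no change
Constraint 3 (V != Y) on D(V)={5,6,8} D(Y)={3,4,5,6,7,8}: no change
So after constraint 3: D(V) = {5,6,8}

Answer: {5,6,8}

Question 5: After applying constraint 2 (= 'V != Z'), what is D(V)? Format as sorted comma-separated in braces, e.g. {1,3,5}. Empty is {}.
Answer: {5,6,8}

Derivation:
Constraint 1 (Z < V) on D(Z)={3,4,6,7} D(V)={3,5,6,8}: V {3,5,6,8}->{5,6,8}
Constraint 2 (V != Z) on D(V)={5,6,8} D(Z)={3,4,6,7}: no change
So after constraint 2: D(V) = {5,6,8}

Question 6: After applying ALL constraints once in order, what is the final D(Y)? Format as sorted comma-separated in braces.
Answer: {3,4,5,6,7,8}

Derivation:
Constraint 1 (Z < V) on D(Z)={3,4,6,7} D(V)={3,5,6,8}: V {3,5,6,8}->{5,6,8}
Constraint 2 (V != Z) on D(V)={5,6,8} D(Z)={3,4,6,7}: no change
Constraint 3 (V != Y) on D(V)={5,6,8} D(Y)={3,4,5,6,7,8}: no change
So after all 3 constraints: D(Y) = {3,4,5,6,7,8}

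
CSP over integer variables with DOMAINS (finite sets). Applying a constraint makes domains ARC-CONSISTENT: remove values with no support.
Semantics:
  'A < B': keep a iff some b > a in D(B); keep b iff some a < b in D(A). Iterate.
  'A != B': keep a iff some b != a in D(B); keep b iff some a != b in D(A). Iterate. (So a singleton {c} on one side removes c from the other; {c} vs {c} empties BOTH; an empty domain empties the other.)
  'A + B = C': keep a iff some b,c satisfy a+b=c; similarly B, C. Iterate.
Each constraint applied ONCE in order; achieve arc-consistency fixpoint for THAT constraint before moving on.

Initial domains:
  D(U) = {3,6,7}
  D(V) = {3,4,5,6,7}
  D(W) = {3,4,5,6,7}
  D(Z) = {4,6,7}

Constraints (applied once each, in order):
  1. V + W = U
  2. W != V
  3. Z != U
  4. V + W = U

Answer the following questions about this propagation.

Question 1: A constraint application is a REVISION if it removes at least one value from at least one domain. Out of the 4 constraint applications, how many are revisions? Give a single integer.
Constraint 1 (V + W = U) on D(V)={3,4,5,6,7} D(W)={3,4,5,6,7} D(U)={3,6,7}: V {3,4,5,6,7}->{3,4}; W {3,4,5,6,7}->{3,4}; U {3,6,7}->{6,7} => REVISION
Constraint 2 (W != V) on D(W)={3,4} D(V)={3,4}: no change => not a revision
Constraint 3 (Z != U) on D(Z)={4,6,7} D(U)={6,7}: no change => not a revision
Constraint 4 (V + W = U) on D(V)={3,4} D(W)={3,4} D(U)={6,7}: no change => not a revision
Total revisions = 1

Answer: 1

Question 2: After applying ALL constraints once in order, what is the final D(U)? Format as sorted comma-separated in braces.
Answer: {6,7}

Derivation:
Constraint 1 (V + W = U) on D(V)={3,4,5,6,7} D(W)={3,4,5,6,7} D(U)={3,6,7}: V {3,4,5,6,7}->{3,4}; W {3,4,5,6,7}->{3,4}; U {3,6,7}->{6,7}
Constraint 2 (W != V) on D(W)={3,4} D(V)={3,4}: no change
Constraint 3 (Z != U) on D(Z)={4,6,7} D(U)={6,7}: no change
Constraint 4 (V + W = U) on D(V)={3,4} D(W)={3,4} D(U)={6,7}: no change
So after all 4 constraints: D(U) = {6,7}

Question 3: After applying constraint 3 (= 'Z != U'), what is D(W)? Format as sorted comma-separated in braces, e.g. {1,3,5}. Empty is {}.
Constraint 1 (V + W = U) on D(V)={3,4,5,6,7} D(W)={3,4,5,6,7} D(U)={3,6,7}: V {3,4,5,6,7}->{3,4}; W {3,4,5,6,7}->{3,4}; U {3,6,7}->{6,7}
Constraint 2 (W != V) on D(W)={3,4} D(V)={3,4}: no change
Constraint 3 (Z != U) on D(Z)={4,6,7} D(U)={6,7}: no change
So after constraint 3: D(W) = {3,4}

Answer: {3,4}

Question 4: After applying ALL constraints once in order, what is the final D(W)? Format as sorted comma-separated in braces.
Answer: {3,4}

Derivation:
Constraint 1 (V + W = U) on D(V)={3,4,5,6,7} D(W)={3,4,5,6,7} D(U)={3,6,7}: V {3,4,5,6,7}->{3,4}; W {3,4,5,6,7}->{3,4}; U {3,6,7}->{6,7}
Constraint 2 (W != V) on D(W)={3,4} D(V)={3,4}: no change
Constraint 3 (Z != U) on D(Z)={4,6,7} D(U)={6,7}: no change
Constraint 4 (V + W = U) on D(V)={3,4} D(W)={3,4} D(U)={6,7}: no change
So after all 4 constraints: D(W) = {3,4}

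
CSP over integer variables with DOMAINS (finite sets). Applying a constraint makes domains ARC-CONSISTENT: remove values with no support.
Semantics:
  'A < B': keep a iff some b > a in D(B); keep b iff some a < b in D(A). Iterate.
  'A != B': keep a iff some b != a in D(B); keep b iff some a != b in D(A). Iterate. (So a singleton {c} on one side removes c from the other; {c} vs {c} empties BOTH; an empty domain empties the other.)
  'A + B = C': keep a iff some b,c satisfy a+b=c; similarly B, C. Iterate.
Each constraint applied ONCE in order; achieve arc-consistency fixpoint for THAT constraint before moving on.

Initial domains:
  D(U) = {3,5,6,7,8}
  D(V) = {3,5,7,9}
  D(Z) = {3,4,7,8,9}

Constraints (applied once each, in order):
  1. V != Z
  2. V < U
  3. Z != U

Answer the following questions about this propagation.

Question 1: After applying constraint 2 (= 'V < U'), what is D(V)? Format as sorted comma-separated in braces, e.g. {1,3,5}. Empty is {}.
Constraint 1 (V != Z) on D(V)={3,5,7,9} D(Z)={3,4,7,8,9}: no change
Constraint 2 (V < U) on D(V)={3,5,7,9} D(U)={3,5,6,7,8}: V {3,5,7,9}->{3,5,7}; U {3,5,6,7,8}->{5,6,7,8}
So after constraint 2: D(V) = {3,5,7}

Answer: {3,5,7}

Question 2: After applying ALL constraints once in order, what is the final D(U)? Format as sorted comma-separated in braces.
Constraint 1 (V != Z) on D(V)={3,5,7,9} D(Z)={3,4,7,8,9}: no change
Constraint 2 (V < U) on D(V)={3,5,7,9} D(U)={3,5,6,7,8}: V {3,5,7,9}->{3,5,7}; U {3,5,6,7,8}->{5,6,7,8}
Constraint 3 (Z != U) on D(Z)={3,4,7,8,9} D(U)={5,6,7,8}: no change
So after all 3 constraints: D(U) = {5,6,7,8}

Answer: {5,6,7,8}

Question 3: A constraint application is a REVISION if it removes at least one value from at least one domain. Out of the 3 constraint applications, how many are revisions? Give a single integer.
Answer: 1

Derivation:
Constraint 1 (V != Z) on D(V)={3,5,7,9} D(Z)={3,4,7,8,9}: no change => not a revision
Constraint 2 (V < U) on D(V)={3,5,7,9} D(U)={3,5,6,7,8}: V {3,5,7,9}->{3,5,7}; U {3,5,6,7,8}->{5,6,7,8} => REVISION
Constraint 3 (Z != U) on D(Z)={3,4,7,8,9} D(U)={5,6,7,8}: no change => not a revision
Total revisions = 1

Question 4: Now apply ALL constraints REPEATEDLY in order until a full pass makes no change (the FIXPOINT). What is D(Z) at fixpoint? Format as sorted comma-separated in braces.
Answer: {3,4,7,8,9}

Derivation:
pass 0 (initial): D(Z)={3,4,7,8,9}
pass 1: U {3,5,6,7,8}->{5,6,7,8}; V {3,5,7,9}->{3,5,7}
pass 2: no change
Fixpoint after 2 passes: D(Z) = {3,4,7,8,9}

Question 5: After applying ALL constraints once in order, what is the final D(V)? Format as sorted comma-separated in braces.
Answer: {3,5,7}

Derivation:
Constraint 1 (V != Z) on D(V)={3,5,7,9} D(Z)={3,4,7,8,9}: no change
Constraint 2 (V < U) on D(V)={3,5,7,9} D(U)={3,5,6,7,8}: V {3,5,7,9}->{3,5,7}; U {3,5,6,7,8}->{5,6,7,8}
Constraint 3 (Z != U) on D(Z)={3,4,7,8,9} D(U)={5,6,7,8}: no change
So after all 3 constraints: D(V) = {3,5,7}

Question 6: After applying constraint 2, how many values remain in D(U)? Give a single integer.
Constraint 1 (V != Z) on D(V)={3,5,7,9} D(Z)={3,4,7,8,9}: no change
Constraint 2 (V < U) on D(V)={3,5,7,9} D(U)={3,5,6,7,8}: V {3,5,7,9}->{3,5,7}; U {3,5,6,7,8}->{5,6,7,8}
So after constraint 2: D(U)={5,6,7,8}, size = 4

Answer: 4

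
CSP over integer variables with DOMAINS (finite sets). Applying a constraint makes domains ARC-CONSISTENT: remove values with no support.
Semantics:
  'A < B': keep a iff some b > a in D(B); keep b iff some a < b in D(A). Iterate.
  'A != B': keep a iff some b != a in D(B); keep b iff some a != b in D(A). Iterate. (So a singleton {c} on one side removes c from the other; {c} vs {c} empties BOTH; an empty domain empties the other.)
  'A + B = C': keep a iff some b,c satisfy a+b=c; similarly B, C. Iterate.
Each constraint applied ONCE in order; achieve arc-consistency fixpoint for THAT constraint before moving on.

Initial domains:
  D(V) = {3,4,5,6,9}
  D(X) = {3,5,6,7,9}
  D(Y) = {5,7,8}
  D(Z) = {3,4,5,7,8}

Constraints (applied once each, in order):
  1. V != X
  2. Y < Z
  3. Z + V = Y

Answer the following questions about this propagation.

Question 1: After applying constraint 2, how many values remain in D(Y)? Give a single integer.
Answer: 2

Derivation:
Constraint 1 (V != X) on D(V)={3,4,5,6,9} D(X)={3,5,6,7,9}: no change
Constraint 2 (Y < Z) on D(Y)={5,7,8} D(Z)={3,4,5,7,8}: Y {5,7,8}->{5,7}; Z {3,4,5,7,8}->{7,8}
So after constraint 2: D(Y)={5,7}, size = 2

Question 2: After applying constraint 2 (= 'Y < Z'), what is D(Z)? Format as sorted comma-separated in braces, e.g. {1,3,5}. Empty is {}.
Answer: {7,8}

Derivation:
Constraint 1 (V != X) on D(V)={3,4,5,6,9} D(X)={3,5,6,7,9}: no change
Constraint 2 (Y < Z) on D(Y)={5,7,8} D(Z)={3,4,5,7,8}: Y {5,7,8}->{5,7}; Z {3,4,5,7,8}->{7,8}
So after constraint 2: D(Z) = {7,8}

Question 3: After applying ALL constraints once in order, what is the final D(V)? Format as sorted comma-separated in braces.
Constraint 1 (V != X) on D(V)={3,4,5,6,9} D(X)={3,5,6,7,9}: no change
Constraint 2 (Y < Z) on D(Y)={5,7,8} D(Z)={3,4,5,7,8}: Y {5,7,8}->{5,7}; Z {3,4,5,7,8}->{7,8}
Constraint 3 (Z + V = Y) on D(Z)={7,8} D(V)={3,4,5,6,9} D(Y)={5,7}: Z {7,8}->{}; V {3,4,5,6,9}->{}; Y {5,7}->{}
So after all 3 constraints: D(V) = {}

Answer: {}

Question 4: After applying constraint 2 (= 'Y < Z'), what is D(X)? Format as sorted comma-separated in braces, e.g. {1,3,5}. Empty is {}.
Constraint 1 (V != X) on D(V)={3,4,5,6,9} D(X)={3,5,6,7,9}: no change
Constraint 2 (Y < Z) on D(Y)={5,7,8} D(Z)={3,4,5,7,8}: Y {5,7,8}->{5,7}; Z {3,4,5,7,8}->{7,8}
So after constraint 2: D(X) = {3,5,6,7,9}

Answer: {3,5,6,7,9}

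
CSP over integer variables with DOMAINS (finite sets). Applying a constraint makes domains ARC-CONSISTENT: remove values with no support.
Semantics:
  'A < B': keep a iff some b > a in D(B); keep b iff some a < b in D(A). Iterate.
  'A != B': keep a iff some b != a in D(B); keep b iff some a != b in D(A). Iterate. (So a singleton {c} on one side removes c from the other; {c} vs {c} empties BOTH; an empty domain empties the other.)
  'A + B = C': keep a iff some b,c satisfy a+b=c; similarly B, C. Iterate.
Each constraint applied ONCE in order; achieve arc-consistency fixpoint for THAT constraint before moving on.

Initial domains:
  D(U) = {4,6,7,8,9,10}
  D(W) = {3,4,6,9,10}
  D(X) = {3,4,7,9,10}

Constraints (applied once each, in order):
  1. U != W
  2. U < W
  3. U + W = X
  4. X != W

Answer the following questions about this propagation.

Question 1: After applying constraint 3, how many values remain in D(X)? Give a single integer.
Constraint 1 (U != W) on D(U)={4,6,7,8,9,10} D(W)={3,4,6,9,10}: no change
Constraint 2 (U < W) on D(U)={4,6,7,8,9,10} D(W)={3,4,6,9,10}: U {4,6,7,8,9,10}->{4,6,7,8,9}; W {3,4,6,9,10}->{6,9,10}
Constraint 3 (U + W = X) on D(U)={4,6,7,8,9} D(W)={6,9,10} D(X)={3,4,7,9,10}: U {4,6,7,8,9}->{4}; W {6,9,10}->{6}; X {3,4,7,9,10}->{10}
So after constraint 3: D(X)={10}, size = 1

Answer: 1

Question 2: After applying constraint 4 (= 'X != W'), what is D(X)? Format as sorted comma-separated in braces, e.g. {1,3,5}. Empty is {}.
Constraint 1 (U != W) on D(U)={4,6,7,8,9,10} D(W)={3,4,6,9,10}: no change
Constraint 2 (U < W) on D(U)={4,6,7,8,9,10} D(W)={3,4,6,9,10}: U {4,6,7,8,9,10}->{4,6,7,8,9}; W {3,4,6,9,10}->{6,9,10}
Constraint 3 (U + W = X) on D(U)={4,6,7,8,9} D(W)={6,9,10} D(X)={3,4,7,9,10}: U {4,6,7,8,9}->{4}; W {6,9,10}->{6}; X {3,4,7,9,10}->{10}
Constraint 4 (X != W) on D(X)={10} D(W)={6}: no change
So after constraint 4: D(X) = {10}

Answer: {10}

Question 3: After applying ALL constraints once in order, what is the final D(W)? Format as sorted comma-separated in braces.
Answer: {6}

Derivation:
Constraint 1 (U != W) on D(U)={4,6,7,8,9,10} D(W)={3,4,6,9,10}: no change
Constraint 2 (U < W) on D(U)={4,6,7,8,9,10} D(W)={3,4,6,9,10}: U {4,6,7,8,9,10}->{4,6,7,8,9}; W {3,4,6,9,10}->{6,9,10}
Constraint 3 (U + W = X) on D(U)={4,6,7,8,9} D(W)={6,9,10} D(X)={3,4,7,9,10}: U {4,6,7,8,9}->{4}; W {6,9,10}->{6}; X {3,4,7,9,10}->{10}
Constraint 4 (X != W) on D(X)={10} D(W)={6}: no change
So after all 4 constraints: D(W) = {6}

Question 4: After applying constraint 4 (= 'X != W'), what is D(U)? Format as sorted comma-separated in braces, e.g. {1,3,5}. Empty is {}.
Constraint 1 (U != W) on D(U)={4,6,7,8,9,10} D(W)={3,4,6,9,10}: no change
Constraint 2 (U < W) on D(U)={4,6,7,8,9,10} D(W)={3,4,6,9,10}: U {4,6,7,8,9,10}->{4,6,7,8,9}; W {3,4,6,9,10}->{6,9,10}
Constraint 3 (U + W = X) on D(U)={4,6,7,8,9} D(W)={6,9,10} D(X)={3,4,7,9,10}: U {4,6,7,8,9}->{4}; W {6,9,10}->{6}; X {3,4,7,9,10}->{10}
Constraint 4 (X != W) on D(X)={10} D(W)={6}: no change
So after constraint 4: D(U) = {4}

Answer: {4}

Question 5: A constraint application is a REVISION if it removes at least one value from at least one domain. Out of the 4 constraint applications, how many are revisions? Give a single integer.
Answer: 2

Derivation:
Constraint 1 (U != W) on D(U)={4,6,7,8,9,10} D(W)={3,4,6,9,10}: no change => not a revision
Constraint 2 (U < W) on D(U)={4,6,7,8,9,10} D(W)={3,4,6,9,10}: U {4,6,7,8,9,10}->{4,6,7,8,9}; W {3,4,6,9,10}->{6,9,10} => REVISION
Constraint 3 (U + W = X) on D(U)={4,6,7,8,9} D(W)={6,9,10} D(X)={3,4,7,9,10}: U {4,6,7,8,9}->{4}; W {6,9,10}->{6}; X {3,4,7,9,10}->{10} => REVISION
Constraint 4 (X != W) on D(X)={10} D(W)={6}: no change => not a revision
Total revisions = 2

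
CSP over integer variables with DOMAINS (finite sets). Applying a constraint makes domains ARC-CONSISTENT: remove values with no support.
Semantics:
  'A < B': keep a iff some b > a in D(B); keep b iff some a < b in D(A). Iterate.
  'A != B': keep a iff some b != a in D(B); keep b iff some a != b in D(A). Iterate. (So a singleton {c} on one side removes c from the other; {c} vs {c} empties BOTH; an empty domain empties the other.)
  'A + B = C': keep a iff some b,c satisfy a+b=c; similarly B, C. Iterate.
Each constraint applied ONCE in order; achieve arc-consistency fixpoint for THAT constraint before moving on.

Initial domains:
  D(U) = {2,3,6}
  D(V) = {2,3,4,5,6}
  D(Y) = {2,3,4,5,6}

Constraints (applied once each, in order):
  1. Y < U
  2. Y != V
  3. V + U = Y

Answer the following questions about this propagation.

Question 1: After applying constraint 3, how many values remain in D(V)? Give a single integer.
Constraint 1 (Y < U) on D(Y)={2,3,4,5,6} D(U)={2,3,6}: Y {2,3,4,5,6}->{2,3,4,5}; U {2,3,6}->{3,6}
Constraint 2 (Y != V) on D(Y)={2,3,4,5} D(V)={2,3,4,5,6}: no change
Constraint 3 (V + U = Y) on D(V)={2,3,4,5,6} D(U)={3,6} D(Y)={2,3,4,5}: V {2,3,4,5,6}->{2}; U {3,6}->{3}; Y {2,3,4,5}->{5}
So after constraint 3: D(V)={2}, size = 1

Answer: 1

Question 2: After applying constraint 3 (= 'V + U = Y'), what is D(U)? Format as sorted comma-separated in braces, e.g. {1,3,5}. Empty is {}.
Constraint 1 (Y < U) on D(Y)={2,3,4,5,6} D(U)={2,3,6}: Y {2,3,4,5,6}->{2,3,4,5}; U {2,3,6}->{3,6}
Constraint 2 (Y != V) on D(Y)={2,3,4,5} D(V)={2,3,4,5,6}: no change
Constraint 3 (V + U = Y) on D(V)={2,3,4,5,6} D(U)={3,6} D(Y)={2,3,4,5}: V {2,3,4,5,6}->{2}; U {3,6}->{3}; Y {2,3,4,5}->{5}
So after constraint 3: D(U) = {3}

Answer: {3}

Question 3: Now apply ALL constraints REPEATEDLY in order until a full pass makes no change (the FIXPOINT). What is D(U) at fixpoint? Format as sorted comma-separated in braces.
pass 0 (initial): D(U)={2,3,6}
pass 1: U {2,3,6}->{3}; V {2,3,4,5,6}->{2}; Y {2,3,4,5,6}->{5}
pass 2: U {3}->{}; V {2}->{}; Y {5}->{}
pass 3: no change
Fixpoint after 3 passes: D(U) = {}

Answer: {}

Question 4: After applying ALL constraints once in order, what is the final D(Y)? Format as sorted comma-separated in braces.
Constraint 1 (Y < U) on D(Y)={2,3,4,5,6} D(U)={2,3,6}: Y {2,3,4,5,6}->{2,3,4,5}; U {2,3,6}->{3,6}
Constraint 2 (Y != V) on D(Y)={2,3,4,5} D(V)={2,3,4,5,6}: no change
Constraint 3 (V + U = Y) on D(V)={2,3,4,5,6} D(U)={3,6} D(Y)={2,3,4,5}: V {2,3,4,5,6}->{2}; U {3,6}->{3}; Y {2,3,4,5}->{5}
So after all 3 constraints: D(Y) = {5}

Answer: {5}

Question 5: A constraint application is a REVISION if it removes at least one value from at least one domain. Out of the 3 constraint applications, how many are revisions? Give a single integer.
Answer: 2

Derivation:
Constraint 1 (Y < U) on D(Y)={2,3,4,5,6} D(U)={2,3,6}: Y {2,3,4,5,6}->{2,3,4,5}; U {2,3,6}->{3,6} => REVISION
Constraint 2 (Y != V) on D(Y)={2,3,4,5} D(V)={2,3,4,5,6}: no change => not a revision
Constraint 3 (V + U = Y) on D(V)={2,3,4,5,6} D(U)={3,6} D(Y)={2,3,4,5}: V {2,3,4,5,6}->{2}; U {3,6}->{3}; Y {2,3,4,5}->{5} => REVISION
Total revisions = 2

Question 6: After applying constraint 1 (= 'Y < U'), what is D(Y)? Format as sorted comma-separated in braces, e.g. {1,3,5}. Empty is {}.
Constraint 1 (Y < U) on D(Y)={2,3,4,5,6} D(U)={2,3,6}: Y {2,3,4,5,6}->{2,3,4,5}; U {2,3,6}->{3,6}
So after constraint 1: D(Y) = {2,3,4,5}

Answer: {2,3,4,5}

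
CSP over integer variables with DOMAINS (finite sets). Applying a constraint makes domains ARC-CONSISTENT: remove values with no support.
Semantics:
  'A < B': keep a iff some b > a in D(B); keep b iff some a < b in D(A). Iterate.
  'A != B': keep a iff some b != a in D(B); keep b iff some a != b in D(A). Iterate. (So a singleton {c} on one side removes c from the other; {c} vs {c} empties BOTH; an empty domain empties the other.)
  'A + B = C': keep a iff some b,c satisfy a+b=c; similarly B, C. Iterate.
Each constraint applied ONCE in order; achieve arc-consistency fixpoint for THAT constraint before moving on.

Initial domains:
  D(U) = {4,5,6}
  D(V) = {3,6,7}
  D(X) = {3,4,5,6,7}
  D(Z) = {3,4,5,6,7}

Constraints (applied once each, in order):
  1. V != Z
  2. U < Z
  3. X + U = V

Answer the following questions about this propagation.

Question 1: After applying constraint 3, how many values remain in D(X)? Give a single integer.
Answer: 1

Derivation:
Constraint 1 (V != Z) on D(V)={3,6,7} D(Z)={3,4,5,6,7}: no change
Constraint 2 (U < Z) on D(U)={4,5,6} D(Z)={3,4,5,6,7}: Z {3,4,5,6,7}->{5,6,7}
Constraint 3 (X + U = V) on D(X)={3,4,5,6,7} D(U)={4,5,6} D(V)={3,6,7}: X {3,4,5,6,7}->{3}; U {4,5,6}->{4}; V {3,6,7}->{7}
So after constraint 3: D(X)={3}, size = 1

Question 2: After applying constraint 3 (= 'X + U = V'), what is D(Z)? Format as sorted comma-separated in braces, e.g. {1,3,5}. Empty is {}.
Constraint 1 (V != Z) on D(V)={3,6,7} D(Z)={3,4,5,6,7}: no change
Constraint 2 (U < Z) on D(U)={4,5,6} D(Z)={3,4,5,6,7}: Z {3,4,5,6,7}->{5,6,7}
Constraint 3 (X + U = V) on D(X)={3,4,5,6,7} D(U)={4,5,6} D(V)={3,6,7}: X {3,4,5,6,7}->{3}; U {4,5,6}->{4}; V {3,6,7}->{7}
So after constraint 3: D(Z) = {5,6,7}

Answer: {5,6,7}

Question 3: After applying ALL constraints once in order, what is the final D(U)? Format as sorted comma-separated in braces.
Answer: {4}

Derivation:
Constraint 1 (V != Z) on D(V)={3,6,7} D(Z)={3,4,5,6,7}: no change
Constraint 2 (U < Z) on D(U)={4,5,6} D(Z)={3,4,5,6,7}: Z {3,4,5,6,7}->{5,6,7}
Constraint 3 (X + U = V) on D(X)={3,4,5,6,7} D(U)={4,5,6} D(V)={3,6,7}: X {3,4,5,6,7}->{3}; U {4,5,6}->{4}; V {3,6,7}->{7}
So after all 3 constraints: D(U) = {4}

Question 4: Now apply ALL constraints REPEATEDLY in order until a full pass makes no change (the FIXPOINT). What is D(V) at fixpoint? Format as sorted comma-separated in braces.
pass 0 (initial): D(V)={3,6,7}
pass 1: U {4,5,6}->{4}; V {3,6,7}->{7}; X {3,4,5,6,7}->{3}; Z {3,4,5,6,7}->{5,6,7}
pass 2: Z {5,6,7}->{5,6}
pass 3: no change
Fixpoint after 3 passes: D(V) = {7}

Answer: {7}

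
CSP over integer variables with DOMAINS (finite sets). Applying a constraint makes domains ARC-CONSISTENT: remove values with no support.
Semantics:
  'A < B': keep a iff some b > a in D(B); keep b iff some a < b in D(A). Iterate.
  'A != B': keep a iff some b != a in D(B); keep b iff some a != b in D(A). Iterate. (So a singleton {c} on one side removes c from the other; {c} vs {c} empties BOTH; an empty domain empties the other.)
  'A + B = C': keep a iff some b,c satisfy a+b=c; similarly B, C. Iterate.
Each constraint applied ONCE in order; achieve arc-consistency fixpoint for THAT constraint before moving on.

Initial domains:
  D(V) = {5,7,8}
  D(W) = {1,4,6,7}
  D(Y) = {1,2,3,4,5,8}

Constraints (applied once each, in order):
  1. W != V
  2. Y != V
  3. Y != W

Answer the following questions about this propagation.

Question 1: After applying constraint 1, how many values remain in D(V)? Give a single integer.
Answer: 3

Derivation:
Constraint 1 (W != V) on D(W)={1,4,6,7} D(V)={5,7,8}: no change
So after constraint 1: D(V)={5,7,8}, size = 3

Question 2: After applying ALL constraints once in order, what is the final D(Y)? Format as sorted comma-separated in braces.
Answer: {1,2,3,4,5,8}

Derivation:
Constraint 1 (W != V) on D(W)={1,4,6,7} D(V)={5,7,8}: no change
Constraint 2 (Y != V) on D(Y)={1,2,3,4,5,8} D(V)={5,7,8}: no change
Constraint 3 (Y != W) on D(Y)={1,2,3,4,5,8} D(W)={1,4,6,7}: no change
So after all 3 constraints: D(Y) = {1,2,3,4,5,8}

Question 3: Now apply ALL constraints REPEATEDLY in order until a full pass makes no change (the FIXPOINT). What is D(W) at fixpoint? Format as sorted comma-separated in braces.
pass 0 (initial): D(W)={1,4,6,7}
pass 1: no change
Fixpoint after 1 passes: D(W) = {1,4,6,7}

Answer: {1,4,6,7}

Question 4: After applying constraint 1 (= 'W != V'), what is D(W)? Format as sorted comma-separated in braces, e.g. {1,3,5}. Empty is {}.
Constraint 1 (W != V) on D(W)={1,4,6,7} D(V)={5,7,8}: no change
So after constraint 1: D(W) = {1,4,6,7}

Answer: {1,4,6,7}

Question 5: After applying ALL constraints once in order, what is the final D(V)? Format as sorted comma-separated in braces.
Answer: {5,7,8}

Derivation:
Constraint 1 (W != V) on D(W)={1,4,6,7} D(V)={5,7,8}: no change
Constraint 2 (Y != V) on D(Y)={1,2,3,4,5,8} D(V)={5,7,8}: no change
Constraint 3 (Y != W) on D(Y)={1,2,3,4,5,8} D(W)={1,4,6,7}: no change
So after all 3 constraints: D(V) = {5,7,8}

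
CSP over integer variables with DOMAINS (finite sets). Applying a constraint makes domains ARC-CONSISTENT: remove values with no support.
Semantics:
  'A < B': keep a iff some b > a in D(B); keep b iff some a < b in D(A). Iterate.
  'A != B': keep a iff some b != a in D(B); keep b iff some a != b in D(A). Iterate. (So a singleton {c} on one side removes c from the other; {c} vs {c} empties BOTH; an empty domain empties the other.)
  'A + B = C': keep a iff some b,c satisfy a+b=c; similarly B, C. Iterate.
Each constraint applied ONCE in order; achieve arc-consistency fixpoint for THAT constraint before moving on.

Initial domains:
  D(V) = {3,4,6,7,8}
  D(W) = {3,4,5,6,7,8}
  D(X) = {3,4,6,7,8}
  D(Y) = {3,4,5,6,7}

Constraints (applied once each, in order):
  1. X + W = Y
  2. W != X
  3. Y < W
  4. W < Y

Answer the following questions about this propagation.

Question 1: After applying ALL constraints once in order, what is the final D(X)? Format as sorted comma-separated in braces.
Constraint 1 (X + W = Y) on D(X)={3,4,6,7,8} D(W)={3,4,5,6,7,8} D(Y)={3,4,5,6,7}: X {3,4,6,7,8}->{3,4}; W {3,4,5,6,7,8}->{3,4}; Y {3,4,5,6,7}->{6,7}
Constraint 2 (W != X) on D(W)={3,4} D(X)={3,4}: no change
Constraint 3 (Y < W) on D(Y)={6,7} D(W)={3,4}: Y {6,7}->{}; W {3,4}->{}
Constraint 4 (W < Y) on D(W)={} D(Y)={}: no change
So after all 4 constraints: D(X) = {3,4}

Answer: {3,4}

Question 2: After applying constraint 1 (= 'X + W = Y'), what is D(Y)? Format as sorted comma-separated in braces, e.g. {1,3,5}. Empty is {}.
Constraint 1 (X + W = Y) on D(X)={3,4,6,7,8} D(W)={3,4,5,6,7,8} D(Y)={3,4,5,6,7}: X {3,4,6,7,8}->{3,4}; W {3,4,5,6,7,8}->{3,4}; Y {3,4,5,6,7}->{6,7}
So after constraint 1: D(Y) = {6,7}

Answer: {6,7}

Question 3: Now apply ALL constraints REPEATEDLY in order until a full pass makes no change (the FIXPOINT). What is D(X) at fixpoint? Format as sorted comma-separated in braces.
Answer: {}

Derivation:
pass 0 (initial): D(X)={3,4,6,7,8}
pass 1: W {3,4,5,6,7,8}->{}; X {3,4,6,7,8}->{3,4}; Y {3,4,5,6,7}->{}
pass 2: X {3,4}->{}
pass 3: no change
Fixpoint after 3 passes: D(X) = {}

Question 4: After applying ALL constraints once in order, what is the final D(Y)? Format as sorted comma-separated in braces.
Answer: {}

Derivation:
Constraint 1 (X + W = Y) on D(X)={3,4,6,7,8} D(W)={3,4,5,6,7,8} D(Y)={3,4,5,6,7}: X {3,4,6,7,8}->{3,4}; W {3,4,5,6,7,8}->{3,4}; Y {3,4,5,6,7}->{6,7}
Constraint 2 (W != X) on D(W)={3,4} D(X)={3,4}: no change
Constraint 3 (Y < W) on D(Y)={6,7} D(W)={3,4}: Y {6,7}->{}; W {3,4}->{}
Constraint 4 (W < Y) on D(W)={} D(Y)={}: no change
So after all 4 constraints: D(Y) = {}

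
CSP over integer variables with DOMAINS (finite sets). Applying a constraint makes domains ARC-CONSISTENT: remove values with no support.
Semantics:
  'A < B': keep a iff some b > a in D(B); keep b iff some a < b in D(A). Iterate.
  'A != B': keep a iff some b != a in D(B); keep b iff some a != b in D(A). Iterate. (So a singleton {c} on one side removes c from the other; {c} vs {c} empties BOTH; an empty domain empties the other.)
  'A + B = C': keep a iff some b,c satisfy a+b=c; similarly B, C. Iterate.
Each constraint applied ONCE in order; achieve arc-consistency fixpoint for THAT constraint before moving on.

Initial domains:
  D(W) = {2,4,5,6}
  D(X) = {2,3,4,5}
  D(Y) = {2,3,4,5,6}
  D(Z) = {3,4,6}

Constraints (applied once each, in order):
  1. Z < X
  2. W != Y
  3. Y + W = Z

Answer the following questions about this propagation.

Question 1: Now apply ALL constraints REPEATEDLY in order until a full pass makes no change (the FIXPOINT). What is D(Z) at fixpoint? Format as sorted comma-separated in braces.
pass 0 (initial): D(Z)={3,4,6}
pass 1: W {2,4,5,6}->{2}; X {2,3,4,5}->{4,5}; Y {2,3,4,5,6}->{2}; Z {3,4,6}->{4}
pass 2: W {2}->{}; X {4,5}->{5}; Y {2}->{}; Z {4}->{}
pass 3: X {5}->{}
pass 4: no change
Fixpoint after 4 passes: D(Z) = {}

Answer: {}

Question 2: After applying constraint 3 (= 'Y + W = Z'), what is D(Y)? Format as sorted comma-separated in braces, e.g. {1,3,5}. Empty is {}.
Answer: {2}

Derivation:
Constraint 1 (Z < X) on D(Z)={3,4,6} D(X)={2,3,4,5}: Z {3,4,6}->{3,4}; X {2,3,4,5}->{4,5}
Constraint 2 (W != Y) on D(W)={2,4,5,6} D(Y)={2,3,4,5,6}: no change
Constraint 3 (Y + W = Z) on D(Y)={2,3,4,5,6} D(W)={2,4,5,6} D(Z)={3,4}: Y {2,3,4,5,6}->{2}; W {2,4,5,6}->{2}; Z {3,4}->{4}
So after constraint 3: D(Y) = {2}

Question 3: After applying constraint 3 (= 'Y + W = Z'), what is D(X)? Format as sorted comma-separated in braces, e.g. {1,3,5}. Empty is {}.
Answer: {4,5}

Derivation:
Constraint 1 (Z < X) on D(Z)={3,4,6} D(X)={2,3,4,5}: Z {3,4,6}->{3,4}; X {2,3,4,5}->{4,5}
Constraint 2 (W != Y) on D(W)={2,4,5,6} D(Y)={2,3,4,5,6}: no change
Constraint 3 (Y + W = Z) on D(Y)={2,3,4,5,6} D(W)={2,4,5,6} D(Z)={3,4}: Y {2,3,4,5,6}->{2}; W {2,4,5,6}->{2}; Z {3,4}->{4}
So after constraint 3: D(X) = {4,5}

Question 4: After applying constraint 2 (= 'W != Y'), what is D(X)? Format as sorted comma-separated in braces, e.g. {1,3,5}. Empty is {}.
Answer: {4,5}

Derivation:
Constraint 1 (Z < X) on D(Z)={3,4,6} D(X)={2,3,4,5}: Z {3,4,6}->{3,4}; X {2,3,4,5}->{4,5}
Constraint 2 (W != Y) on D(W)={2,4,5,6} D(Y)={2,3,4,5,6}: no change
So after constraint 2: D(X) = {4,5}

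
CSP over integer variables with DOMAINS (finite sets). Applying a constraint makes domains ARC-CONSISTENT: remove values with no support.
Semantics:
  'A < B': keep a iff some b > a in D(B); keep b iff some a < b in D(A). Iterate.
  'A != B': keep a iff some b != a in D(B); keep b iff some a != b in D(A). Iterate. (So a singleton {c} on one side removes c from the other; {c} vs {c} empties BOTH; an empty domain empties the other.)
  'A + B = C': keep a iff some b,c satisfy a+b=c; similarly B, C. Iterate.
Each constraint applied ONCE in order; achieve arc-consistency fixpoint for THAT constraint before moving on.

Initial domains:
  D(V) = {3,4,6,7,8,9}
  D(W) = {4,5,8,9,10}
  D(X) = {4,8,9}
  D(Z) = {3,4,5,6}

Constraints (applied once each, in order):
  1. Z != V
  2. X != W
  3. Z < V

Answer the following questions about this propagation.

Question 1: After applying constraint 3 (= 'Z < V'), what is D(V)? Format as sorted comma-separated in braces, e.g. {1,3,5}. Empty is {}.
Constraint 1 (Z != V) on D(Z)={3,4,5,6} D(V)={3,4,6,7,8,9}: no change
Constraint 2 (X != W) on D(X)={4,8,9} D(W)={4,5,8,9,10}: no change
Constraint 3 (Z < V) on D(Z)={3,4,5,6} D(V)={3,4,6,7,8,9}: V {3,4,6,7,8,9}->{4,6,7,8,9}
So after constraint 3: D(V) = {4,6,7,8,9}

Answer: {4,6,7,8,9}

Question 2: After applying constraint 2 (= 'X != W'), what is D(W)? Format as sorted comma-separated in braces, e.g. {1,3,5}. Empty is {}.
Answer: {4,5,8,9,10}

Derivation:
Constraint 1 (Z != V) on D(Z)={3,4,5,6} D(V)={3,4,6,7,8,9}: no change
Constraint 2 (X != W) on D(X)={4,8,9} D(W)={4,5,8,9,10}: no change
So after constraint 2: D(W) = {4,5,8,9,10}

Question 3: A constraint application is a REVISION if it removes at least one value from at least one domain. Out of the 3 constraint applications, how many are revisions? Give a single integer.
Constraint 1 (Z != V) on D(Z)={3,4,5,6} D(V)={3,4,6,7,8,9}: no change => not a revision
Constraint 2 (X != W) on D(X)={4,8,9} D(W)={4,5,8,9,10}: no change => not a revision
Constraint 3 (Z < V) on D(Z)={3,4,5,6} D(V)={3,4,6,7,8,9}: V {3,4,6,7,8,9}->{4,6,7,8,9} => REVISION
Total revisions = 1

Answer: 1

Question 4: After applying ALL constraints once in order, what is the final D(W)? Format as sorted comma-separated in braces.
Answer: {4,5,8,9,10}

Derivation:
Constraint 1 (Z != V) on D(Z)={3,4,5,6} D(V)={3,4,6,7,8,9}: no change
Constraint 2 (X != W) on D(X)={4,8,9} D(W)={4,5,8,9,10}: no change
Constraint 3 (Z < V) on D(Z)={3,4,5,6} D(V)={3,4,6,7,8,9}: V {3,4,6,7,8,9}->{4,6,7,8,9}
So after all 3 constraints: D(W) = {4,5,8,9,10}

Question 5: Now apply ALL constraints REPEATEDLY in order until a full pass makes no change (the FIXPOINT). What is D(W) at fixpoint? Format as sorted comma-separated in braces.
pass 0 (initial): D(W)={4,5,8,9,10}
pass 1: V {3,4,6,7,8,9}->{4,6,7,8,9}
pass 2: no change
Fixpoint after 2 passes: D(W) = {4,5,8,9,10}

Answer: {4,5,8,9,10}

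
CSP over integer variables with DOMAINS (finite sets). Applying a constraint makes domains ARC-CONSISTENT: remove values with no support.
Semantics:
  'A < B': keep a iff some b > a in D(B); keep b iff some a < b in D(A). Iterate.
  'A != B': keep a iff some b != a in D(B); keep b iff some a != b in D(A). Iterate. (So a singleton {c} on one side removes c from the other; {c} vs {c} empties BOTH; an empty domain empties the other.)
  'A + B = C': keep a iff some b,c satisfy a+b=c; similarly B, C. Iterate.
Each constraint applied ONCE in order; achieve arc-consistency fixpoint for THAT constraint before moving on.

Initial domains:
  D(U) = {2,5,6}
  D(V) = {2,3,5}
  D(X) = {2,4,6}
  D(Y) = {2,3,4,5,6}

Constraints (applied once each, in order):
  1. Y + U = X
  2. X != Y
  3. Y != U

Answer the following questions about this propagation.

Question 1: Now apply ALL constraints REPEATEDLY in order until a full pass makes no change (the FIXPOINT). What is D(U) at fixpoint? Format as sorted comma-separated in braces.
pass 0 (initial): D(U)={2,5,6}
pass 1: U {2,5,6}->{2}; X {2,4,6}->{4,6}; Y {2,3,4,5,6}->{4}
pass 2: X {4,6}->{6}
pass 3: no change
Fixpoint after 3 passes: D(U) = {2}

Answer: {2}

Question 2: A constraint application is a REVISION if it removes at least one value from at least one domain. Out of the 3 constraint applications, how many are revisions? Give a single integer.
Answer: 2

Derivation:
Constraint 1 (Y + U = X) on D(Y)={2,3,4,5,6} D(U)={2,5,6} D(X)={2,4,6}: Y {2,3,4,5,6}->{2,4}; U {2,5,6}->{2}; X {2,4,6}->{4,6} => REVISION
Constraint 2 (X != Y) on D(X)={4,6} D(Y)={2,4}: no change => not a revision
Constraint 3 (Y != U) on D(Y)={2,4} D(U)={2}: Y {2,4}->{4} => REVISION
Total revisions = 2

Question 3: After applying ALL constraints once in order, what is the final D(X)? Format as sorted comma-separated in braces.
Answer: {4,6}

Derivation:
Constraint 1 (Y + U = X) on D(Y)={2,3,4,5,6} D(U)={2,5,6} D(X)={2,4,6}: Y {2,3,4,5,6}->{2,4}; U {2,5,6}->{2}; X {2,4,6}->{4,6}
Constraint 2 (X != Y) on D(X)={4,6} D(Y)={2,4}: no change
Constraint 3 (Y != U) on D(Y)={2,4} D(U)={2}: Y {2,4}->{4}
So after all 3 constraints: D(X) = {4,6}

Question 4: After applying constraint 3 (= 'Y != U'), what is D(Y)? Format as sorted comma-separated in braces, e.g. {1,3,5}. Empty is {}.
Constraint 1 (Y + U = X) on D(Y)={2,3,4,5,6} D(U)={2,5,6} D(X)={2,4,6}: Y {2,3,4,5,6}->{2,4}; U {2,5,6}->{2}; X {2,4,6}->{4,6}
Constraint 2 (X != Y) on D(X)={4,6} D(Y)={2,4}: no change
Constraint 3 (Y != U) on D(Y)={2,4} D(U)={2}: Y {2,4}->{4}
So after constraint 3: D(Y) = {4}

Answer: {4}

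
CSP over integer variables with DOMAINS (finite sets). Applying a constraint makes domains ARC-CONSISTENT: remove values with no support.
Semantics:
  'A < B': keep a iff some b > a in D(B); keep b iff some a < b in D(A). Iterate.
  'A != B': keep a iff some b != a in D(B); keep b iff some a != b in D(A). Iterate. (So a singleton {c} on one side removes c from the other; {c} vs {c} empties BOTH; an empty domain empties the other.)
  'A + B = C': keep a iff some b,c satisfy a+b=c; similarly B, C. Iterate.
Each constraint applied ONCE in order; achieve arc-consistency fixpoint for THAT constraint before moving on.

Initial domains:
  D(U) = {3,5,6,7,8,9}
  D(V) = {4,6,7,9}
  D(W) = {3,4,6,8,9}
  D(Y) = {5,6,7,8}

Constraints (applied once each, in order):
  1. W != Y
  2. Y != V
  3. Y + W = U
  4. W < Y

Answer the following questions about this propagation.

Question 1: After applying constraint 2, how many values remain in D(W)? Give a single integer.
Constraint 1 (W != Y) on D(W)={3,4,6,8,9} D(Y)={5,6,7,8}: no change
Constraint 2 (Y != V) on D(Y)={5,6,7,8} D(V)={4,6,7,9}: no change
So after constraint 2: D(W)={3,4,6,8,9}, size = 5

Answer: 5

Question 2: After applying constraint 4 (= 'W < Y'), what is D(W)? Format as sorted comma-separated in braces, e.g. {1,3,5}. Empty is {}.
Answer: {3,4}

Derivation:
Constraint 1 (W != Y) on D(W)={3,4,6,8,9} D(Y)={5,6,7,8}: no change
Constraint 2 (Y != V) on D(Y)={5,6,7,8} D(V)={4,6,7,9}: no change
Constraint 3 (Y + W = U) on D(Y)={5,6,7,8} D(W)={3,4,6,8,9} D(U)={3,5,6,7,8,9}: Y {5,6,7,8}->{5,6}; W {3,4,6,8,9}->{3,4}; U {3,5,6,7,8,9}->{8,9}
Constraint 4 (W < Y) on D(W)={3,4} D(Y)={5,6}: no change
So after constraint 4: D(W) = {3,4}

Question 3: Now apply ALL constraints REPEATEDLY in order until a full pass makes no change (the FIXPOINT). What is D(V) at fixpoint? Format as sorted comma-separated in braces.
pass 0 (initial): D(V)={4,6,7,9}
pass 1: U {3,5,6,7,8,9}->{8,9}; W {3,4,6,8,9}->{3,4}; Y {5,6,7,8}->{5,6}
pass 2: no change
Fixpoint after 2 passes: D(V) = {4,6,7,9}

Answer: {4,6,7,9}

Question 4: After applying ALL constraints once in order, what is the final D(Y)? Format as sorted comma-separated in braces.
Constraint 1 (W != Y) on D(W)={3,4,6,8,9} D(Y)={5,6,7,8}: no change
Constraint 2 (Y != V) on D(Y)={5,6,7,8} D(V)={4,6,7,9}: no change
Constraint 3 (Y + W = U) on D(Y)={5,6,7,8} D(W)={3,4,6,8,9} D(U)={3,5,6,7,8,9}: Y {5,6,7,8}->{5,6}; W {3,4,6,8,9}->{3,4}; U {3,5,6,7,8,9}->{8,9}
Constraint 4 (W < Y) on D(W)={3,4} D(Y)={5,6}: no change
So after all 4 constraints: D(Y) = {5,6}

Answer: {5,6}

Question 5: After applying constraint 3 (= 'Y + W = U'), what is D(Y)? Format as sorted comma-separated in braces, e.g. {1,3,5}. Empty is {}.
Constraint 1 (W != Y) on D(W)={3,4,6,8,9} D(Y)={5,6,7,8}: no change
Constraint 2 (Y != V) on D(Y)={5,6,7,8} D(V)={4,6,7,9}: no change
Constraint 3 (Y + W = U) on D(Y)={5,6,7,8} D(W)={3,4,6,8,9} D(U)={3,5,6,7,8,9}: Y {5,6,7,8}->{5,6}; W {3,4,6,8,9}->{3,4}; U {3,5,6,7,8,9}->{8,9}
So after constraint 3: D(Y) = {5,6}

Answer: {5,6}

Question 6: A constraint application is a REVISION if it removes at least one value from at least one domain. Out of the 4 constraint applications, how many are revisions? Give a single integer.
Answer: 1

Derivation:
Constraint 1 (W != Y) on D(W)={3,4,6,8,9} D(Y)={5,6,7,8}: no change => not a revision
Constraint 2 (Y != V) on D(Y)={5,6,7,8} D(V)={4,6,7,9}: no change => not a revision
Constraint 3 (Y + W = U) on D(Y)={5,6,7,8} D(W)={3,4,6,8,9} D(U)={3,5,6,7,8,9}: Y {5,6,7,8}->{5,6}; W {3,4,6,8,9}->{3,4}; U {3,5,6,7,8,9}->{8,9} => REVISION
Constraint 4 (W < Y) on D(W)={3,4} D(Y)={5,6}: no change => not a revision
Total revisions = 1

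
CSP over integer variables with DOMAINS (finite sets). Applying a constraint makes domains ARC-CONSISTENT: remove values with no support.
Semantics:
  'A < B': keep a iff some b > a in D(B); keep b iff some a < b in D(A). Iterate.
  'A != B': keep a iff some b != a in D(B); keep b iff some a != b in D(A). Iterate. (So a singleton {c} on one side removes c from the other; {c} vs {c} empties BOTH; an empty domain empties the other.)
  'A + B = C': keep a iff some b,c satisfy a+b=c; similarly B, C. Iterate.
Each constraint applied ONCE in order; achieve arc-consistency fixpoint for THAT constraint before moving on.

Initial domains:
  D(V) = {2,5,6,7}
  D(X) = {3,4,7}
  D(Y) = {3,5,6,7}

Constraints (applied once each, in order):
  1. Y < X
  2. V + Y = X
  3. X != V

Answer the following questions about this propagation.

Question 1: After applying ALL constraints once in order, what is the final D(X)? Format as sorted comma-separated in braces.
Answer: {7}

Derivation:
Constraint 1 (Y < X) on D(Y)={3,5,6,7} D(X)={3,4,7}: Y {3,5,6,7}->{3,5,6}; X {3,4,7}->{4,7}
Constraint 2 (V + Y = X) on D(V)={2,5,6,7} D(Y)={3,5,6} D(X)={4,7}: V {2,5,6,7}->{2}; Y {3,5,6}->{5}; X {4,7}->{7}
Constraint 3 (X != V) on D(X)={7} D(V)={2}: no change
So after all 3 constraints: D(X) = {7}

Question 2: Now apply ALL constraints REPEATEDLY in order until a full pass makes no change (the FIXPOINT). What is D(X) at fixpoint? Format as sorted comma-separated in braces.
Answer: {7}

Derivation:
pass 0 (initial): D(X)={3,4,7}
pass 1: V {2,5,6,7}->{2}; X {3,4,7}->{7}; Y {3,5,6,7}->{5}
pass 2: no change
Fixpoint after 2 passes: D(X) = {7}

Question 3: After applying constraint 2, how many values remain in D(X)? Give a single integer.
Answer: 1

Derivation:
Constraint 1 (Y < X) on D(Y)={3,5,6,7} D(X)={3,4,7}: Y {3,5,6,7}->{3,5,6}; X {3,4,7}->{4,7}
Constraint 2 (V + Y = X) on D(V)={2,5,6,7} D(Y)={3,5,6} D(X)={4,7}: V {2,5,6,7}->{2}; Y {3,5,6}->{5}; X {4,7}->{7}
So after constraint 2: D(X)={7}, size = 1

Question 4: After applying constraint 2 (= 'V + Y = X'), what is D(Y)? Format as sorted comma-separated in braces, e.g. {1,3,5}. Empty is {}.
Constraint 1 (Y < X) on D(Y)={3,5,6,7} D(X)={3,4,7}: Y {3,5,6,7}->{3,5,6}; X {3,4,7}->{4,7}
Constraint 2 (V + Y = X) on D(V)={2,5,6,7} D(Y)={3,5,6} D(X)={4,7}: V {2,5,6,7}->{2}; Y {3,5,6}->{5}; X {4,7}->{7}
So after constraint 2: D(Y) = {5}

Answer: {5}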